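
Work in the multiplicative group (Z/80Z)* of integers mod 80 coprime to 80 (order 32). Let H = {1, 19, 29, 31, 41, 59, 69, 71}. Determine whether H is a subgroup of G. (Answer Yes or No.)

|H| = 8 divides |G| = 32, consistent with Lagrange.
H contains the identity, every element's inverse is in H, and H is closed under ·: it is a subgroup.

Yes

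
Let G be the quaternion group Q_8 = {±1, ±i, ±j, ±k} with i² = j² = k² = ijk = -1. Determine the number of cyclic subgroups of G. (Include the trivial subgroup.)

A cyclic subgroup of order d is generated by each of its φ(d) elements of order d, so the cyclic subgroups of order d number (#elements of order d)/φ(d).
Cyclic subgroups by order — order 1: 1; order 2: 1; order 4: 3.
Total: 5.

5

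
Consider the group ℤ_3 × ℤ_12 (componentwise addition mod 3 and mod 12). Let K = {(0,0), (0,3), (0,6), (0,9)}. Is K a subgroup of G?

|K| = 4 divides |G| = 36, consistent with Lagrange.
K contains the identity, every element's inverse is in K, and K is closed under +: it is a subgroup.
In fact K = ⟨(0,3)⟩.

Yes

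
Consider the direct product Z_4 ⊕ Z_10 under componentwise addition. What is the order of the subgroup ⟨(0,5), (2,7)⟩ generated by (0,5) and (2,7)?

20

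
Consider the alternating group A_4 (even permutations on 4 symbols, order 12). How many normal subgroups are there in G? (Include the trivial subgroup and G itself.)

G has 10 subgroups. Checking conjugation-invariance by order — order 1: 1/1 normal; order 2: 0/3 normal; order 3: 0/4 normal; order 4: 1/1 normal; order 12: 1/1 normal.
Total normal subgroups: 3.

3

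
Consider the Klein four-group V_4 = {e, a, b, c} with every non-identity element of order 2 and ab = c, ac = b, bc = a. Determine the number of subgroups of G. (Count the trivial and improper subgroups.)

|G| = 4, so by Lagrange every subgroup order divides 4. Divisors: 1, 2, 4.
Subgroups by order — order 1: 1; order 2: 3; order 4: 1.
Total: 1 + 3 + 1 = 5.

5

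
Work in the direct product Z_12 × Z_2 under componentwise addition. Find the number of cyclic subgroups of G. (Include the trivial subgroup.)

12

A cyclic subgroup of order d is generated by each of its φ(d) elements of order d, so the cyclic subgroups of order d number (#elements of order d)/φ(d).
Cyclic subgroups by order — order 1: 1; order 2: 3; order 3: 1; order 4: 2; order 6: 3; order 12: 2.
Total: 12.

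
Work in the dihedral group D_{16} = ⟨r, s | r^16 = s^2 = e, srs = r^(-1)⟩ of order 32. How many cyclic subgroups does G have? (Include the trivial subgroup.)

A cyclic subgroup of order d is generated by each of its φ(d) elements of order d, so the cyclic subgroups of order d number (#elements of order d)/φ(d).
Cyclic subgroups by order — order 1: 1; order 2: 17; order 4: 1; order 8: 1; order 16: 1.
Total: 21.

21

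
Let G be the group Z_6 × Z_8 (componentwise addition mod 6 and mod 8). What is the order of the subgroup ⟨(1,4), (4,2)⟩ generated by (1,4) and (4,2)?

24

|⟨(1,4)⟩| = 6 and |⟨(4,2)⟩| = 12, so |H| is a multiple of lcm(6, 12) = 12 and divides |G| = 48.
Closing under the operation: H = {(0,0), (0,2), (0,4), (0,6), (1,0), (1,2), (1,4), (1,6), (2,0), (2,2), (2,4), (2,6), (3,0), (3,2), (3,4), (3,6), (4,0), (4,2), (4,4), (4,6), (5,0), (5,2), (5,4), (5,6)}, so |H| = 24.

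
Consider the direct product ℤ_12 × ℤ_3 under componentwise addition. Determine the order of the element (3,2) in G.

12

The order of (3,2) in Z_12 × Z_3 is lcm(ord(3) in Z_12, ord(2) in Z_3).
ord(3) = 4 and ord(2) = 3, so |⟨(3,2)⟩| = lcm(4, 3) = 12.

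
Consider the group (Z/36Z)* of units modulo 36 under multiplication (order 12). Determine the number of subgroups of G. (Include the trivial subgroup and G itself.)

10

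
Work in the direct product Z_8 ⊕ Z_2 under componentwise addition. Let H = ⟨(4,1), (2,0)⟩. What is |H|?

8

|⟨(4,1)⟩| = 2 and |⟨(2,0)⟩| = 4, so |H| is a multiple of lcm(2, 4) = 4 and divides |G| = 16.
Closing under the operation: H = {(0,0), (0,1), (2,0), (2,1), (4,0), (4,1), (6,0), (6,1)}, so |H| = 8.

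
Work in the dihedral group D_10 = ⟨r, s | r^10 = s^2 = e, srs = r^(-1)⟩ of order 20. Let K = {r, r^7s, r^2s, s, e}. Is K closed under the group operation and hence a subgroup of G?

r ∈ K but its inverse r^9 ∉ K, so K is not a subgroup.

No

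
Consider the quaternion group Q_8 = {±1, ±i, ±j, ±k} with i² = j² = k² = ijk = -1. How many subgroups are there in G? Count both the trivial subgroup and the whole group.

|G| = 8, so by Lagrange every subgroup order divides 8. Divisors: 1, 2, 4, 8.
Subgroups by order — order 1: 1; order 2: 1; order 4: 3; order 8: 1.
Total: 1 + 1 + 3 + 1 = 6.

6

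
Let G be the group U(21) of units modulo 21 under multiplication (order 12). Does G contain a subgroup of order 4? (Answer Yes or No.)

4 | 12. A subgroup of order 4 is {1, 8, 13, 20}.

Yes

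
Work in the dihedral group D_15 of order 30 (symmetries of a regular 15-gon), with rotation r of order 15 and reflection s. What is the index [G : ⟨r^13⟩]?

2

|⟨r^13⟩| = 15 and |G| = 30.
By Lagrange, [G : H] = |G|/|H| = 30/15 = 2.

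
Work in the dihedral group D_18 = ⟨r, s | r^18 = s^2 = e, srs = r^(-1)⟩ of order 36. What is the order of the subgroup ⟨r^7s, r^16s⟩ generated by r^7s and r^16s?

4

|⟨r^7s⟩| = 2 and |⟨r^16s⟩| = 2, so |H| is a multiple of lcm(2, 2) = 2 and divides |G| = 36.
Closing under the operation: H = {e, r^9, r^7s, r^16s}, so |H| = 4.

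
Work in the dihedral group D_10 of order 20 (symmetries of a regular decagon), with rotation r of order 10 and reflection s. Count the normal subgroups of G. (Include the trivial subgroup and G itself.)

7

G has 22 subgroups. Checking conjugation-invariance by order — order 1: 1/1 normal; order 2: 1/11 normal; order 4: 0/5 normal; order 5: 1/1 normal; order 10: 3/3 normal; order 20: 1/1 normal.
Total normal subgroups: 7.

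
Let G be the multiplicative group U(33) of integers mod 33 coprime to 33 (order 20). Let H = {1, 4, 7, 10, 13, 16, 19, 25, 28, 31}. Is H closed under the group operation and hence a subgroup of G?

Yes

|H| = 10 divides |G| = 20, consistent with Lagrange.
H contains the identity, every element's inverse is in H, and H is closed under ·: it is a subgroup.
In fact H = ⟨7⟩.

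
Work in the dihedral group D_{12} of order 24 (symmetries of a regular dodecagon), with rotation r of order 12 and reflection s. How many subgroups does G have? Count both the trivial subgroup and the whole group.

34

|G| = 24, so by Lagrange every subgroup order divides 24. Divisors: 1, 2, 3, 4, 6, 8, 12, 24.
Subgroups by order — order 1: 1; order 2: 13; order 3: 1; order 4: 7; order 6: 5; order 8: 3; order 12: 3; order 24: 1.
Total: 1 + 13 + 1 + 7 + 5 + 3 + 3 + 1 = 34.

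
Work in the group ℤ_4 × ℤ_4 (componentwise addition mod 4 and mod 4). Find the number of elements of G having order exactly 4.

12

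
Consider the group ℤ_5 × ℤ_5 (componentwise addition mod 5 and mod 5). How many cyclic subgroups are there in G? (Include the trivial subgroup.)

Each element a generates a cyclic subgroup ⟨a⟩; distinct elements may generate the same one (a cyclic group of order d has φ(d) generators).
Cyclic subgroups by order — order 1: 1; order 5: 6.
Total: 7.

7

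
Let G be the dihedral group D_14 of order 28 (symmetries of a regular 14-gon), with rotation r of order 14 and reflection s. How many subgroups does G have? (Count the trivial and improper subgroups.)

28

|G| = 28, so by Lagrange every subgroup order divides 28. Divisors: 1, 2, 4, 7, 14, 28.
Subgroups by order — order 1: 1; order 2: 15; order 4: 7; order 7: 1; order 14: 3; order 28: 1.
Total: 1 + 15 + 7 + 1 + 3 + 1 = 28.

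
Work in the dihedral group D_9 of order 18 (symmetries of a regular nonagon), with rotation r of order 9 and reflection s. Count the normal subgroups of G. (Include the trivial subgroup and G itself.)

G has 16 subgroups. Checking conjugation-invariance by order — order 1: 1/1 normal; order 2: 0/9 normal; order 3: 1/1 normal; order 6: 0/3 normal; order 9: 1/1 normal; order 18: 1/1 normal.
Total normal subgroups: 4.

4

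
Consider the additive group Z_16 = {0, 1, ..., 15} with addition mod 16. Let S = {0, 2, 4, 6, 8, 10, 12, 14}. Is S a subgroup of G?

|S| = 8 divides |G| = 16, consistent with Lagrange.
S contains the identity, every element's inverse is in S, and S is closed under +: it is a subgroup.
In fact S = ⟨2⟩.

Yes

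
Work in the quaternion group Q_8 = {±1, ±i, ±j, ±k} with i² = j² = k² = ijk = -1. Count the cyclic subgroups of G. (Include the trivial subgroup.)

5

Group the elements of G by the cyclic subgroup they generate; each cyclic subgroup of order d accounts for φ(d) elements.
Cyclic subgroups by order — order 1: 1; order 2: 1; order 4: 3.
Total: 5.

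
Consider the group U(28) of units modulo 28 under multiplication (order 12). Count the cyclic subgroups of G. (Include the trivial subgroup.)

Each element a generates a cyclic subgroup ⟨a⟩; distinct elements may generate the same one (a cyclic group of order d has φ(d) generators).
Cyclic subgroups by order — order 1: 1; order 2: 3; order 3: 1; order 6: 3.
Total: 8.

8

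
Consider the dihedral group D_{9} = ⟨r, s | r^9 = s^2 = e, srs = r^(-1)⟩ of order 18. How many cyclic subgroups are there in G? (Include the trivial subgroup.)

12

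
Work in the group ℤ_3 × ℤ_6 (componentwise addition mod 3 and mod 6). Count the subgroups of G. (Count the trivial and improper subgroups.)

|G| = 18, so by Lagrange every subgroup order divides 18. Divisors: 1, 2, 3, 6, 9, 18.
Subgroups by order — order 1: 1; order 2: 1; order 3: 4; order 6: 4; order 9: 1; order 18: 1.
Total: 1 + 1 + 4 + 4 + 1 + 1 = 12.

12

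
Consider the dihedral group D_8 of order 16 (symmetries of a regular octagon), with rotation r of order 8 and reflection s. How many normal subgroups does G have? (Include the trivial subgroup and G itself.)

G has 19 subgroups. Checking conjugation-invariance by order — order 1: 1/1 normal; order 2: 1/9 normal; order 4: 1/5 normal; order 8: 3/3 normal; order 16: 1/1 normal.
Total normal subgroups: 7.

7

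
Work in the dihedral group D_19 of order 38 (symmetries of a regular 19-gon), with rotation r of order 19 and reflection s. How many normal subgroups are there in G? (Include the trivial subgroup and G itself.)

G has 22 subgroups. Checking conjugation-invariance by order — order 1: 1/1 normal; order 2: 0/19 normal; order 19: 1/1 normal; order 38: 1/1 normal.
Total normal subgroups: 3.

3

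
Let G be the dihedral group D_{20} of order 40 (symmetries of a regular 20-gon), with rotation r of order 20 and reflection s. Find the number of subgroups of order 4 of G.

|G| = 40 and 4 | 40, so subgroups of order 4 are possible by Lagrange.
The subgroups of order 4 are: {e, r^10, s, r^10s}; {e, r^10, rs, r^11s}; {e, r^10, r^2s, r^12s}; {e, r^10, r^3s, r^13s}; … (11 in all).
So G has 11 subgroups of order 4.

11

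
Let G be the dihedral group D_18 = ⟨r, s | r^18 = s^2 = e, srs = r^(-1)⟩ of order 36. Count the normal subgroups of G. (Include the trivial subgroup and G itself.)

G has 45 subgroups. Checking conjugation-invariance by order — order 1: 1/1 normal; order 2: 1/19 normal; order 3: 1/1 normal; order 4: 0/9 normal; order 6: 1/7 normal; order 9: 1/1 normal; order 12: 0/3 normal; order 18: 3/3 normal; order 36: 1/1 normal.
Total normal subgroups: 9.

9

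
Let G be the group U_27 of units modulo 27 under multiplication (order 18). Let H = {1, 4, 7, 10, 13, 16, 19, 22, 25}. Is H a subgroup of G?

|H| = 9 divides |G| = 18, consistent with Lagrange.
H contains the identity, every element's inverse is in H, and H is closed under ·: it is a subgroup.
In fact H = ⟨4⟩.

Yes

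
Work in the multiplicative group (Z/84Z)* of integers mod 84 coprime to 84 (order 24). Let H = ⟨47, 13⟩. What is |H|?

|⟨47⟩| = 6 and |⟨13⟩| = 2, so |H| is a multiple of lcm(6, 2) = 6 and divides |G| = 24.
Closing under the operation: H = {1, 11, 13, 23, 25, 37, 47, 59, 61, 71, 73, 83}, so |H| = 12.

12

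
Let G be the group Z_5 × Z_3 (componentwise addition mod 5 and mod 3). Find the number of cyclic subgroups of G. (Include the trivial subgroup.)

4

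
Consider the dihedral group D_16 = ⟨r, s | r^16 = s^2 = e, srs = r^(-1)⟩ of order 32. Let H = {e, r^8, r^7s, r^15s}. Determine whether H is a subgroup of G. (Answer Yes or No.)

|H| = 4 divides |G| = 32, consistent with Lagrange.
H contains the identity, every element's inverse is in H, and H is closed under ·: it is a subgroup.

Yes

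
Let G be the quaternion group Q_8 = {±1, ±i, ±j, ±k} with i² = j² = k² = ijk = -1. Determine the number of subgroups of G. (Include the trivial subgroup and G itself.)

6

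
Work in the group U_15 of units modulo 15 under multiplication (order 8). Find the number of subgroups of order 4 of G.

3

|G| = 8 and 4 | 8, so subgroups of order 4 are possible by Lagrange.
The subgroups of order 4 are: {1, 4, 11, 14}; {1, 4, 7, 13}; {1, 2, 4, 8}.
So G has 3 subgroups of order 4.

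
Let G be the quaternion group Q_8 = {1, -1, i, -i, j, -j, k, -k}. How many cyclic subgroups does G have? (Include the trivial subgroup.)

Group the elements of G by the cyclic subgroup they generate; each cyclic subgroup of order d accounts for φ(d) elements.
Cyclic subgroups by order — order 1: 1; order 2: 1; order 4: 3.
Total: 5.

5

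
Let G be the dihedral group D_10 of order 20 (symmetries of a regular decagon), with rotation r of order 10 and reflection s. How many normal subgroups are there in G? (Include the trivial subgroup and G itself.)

G has 22 subgroups. Checking conjugation-invariance by order — order 1: 1/1 normal; order 2: 1/11 normal; order 4: 0/5 normal; order 5: 1/1 normal; order 10: 3/3 normal; order 20: 1/1 normal.
Total normal subgroups: 7.

7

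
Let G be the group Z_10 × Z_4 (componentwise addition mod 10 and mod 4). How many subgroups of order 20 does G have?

|G| = 40 and 20 | 40, so subgroups of order 20 are possible by Lagrange.
The subgroups of order 20 are: {(0,0), (0,1), (0,2), (0,3), (2,0), (2,1), (2,2), (2,3), (4,0), (4,1), (4,2), (4,3), (6,0), (6,1), (6,2), (6,3), (8,0), (8,1), (8,2), (8,3)}; {(0,0), (0,2), (1,0), (1,2), (2,0), (2,2), (3,0), (3,2), (4,0), (4,2), (5,0), (5,2), (6,0), (6,2), (7,0), (7,2), (8,0), (8,2), (9,0), (9,2)}; {(0,0), (0,2), (1,1), (1,3), (2,0), (2,2), (3,1), (3,3), (4,0), (4,2), (5,1), (5,3), (6,0), (6,2), (7,1), (7,3), (8,0), (8,2), (9,1), (9,3)}.
So G has 3 subgroups of order 20.

3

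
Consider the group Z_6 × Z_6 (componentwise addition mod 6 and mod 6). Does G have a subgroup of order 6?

6 | 36. A subgroup of order 6 is {(0,0), (0,1), (0,2), (0,3), (0,4), (0,5)}.

Yes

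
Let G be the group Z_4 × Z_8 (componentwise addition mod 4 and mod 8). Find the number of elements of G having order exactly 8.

16

An element (a,b) has order lcm(ord(a), ord(b)); count pairs with lcm equal to 8.
Enumerating gives 16 such elements.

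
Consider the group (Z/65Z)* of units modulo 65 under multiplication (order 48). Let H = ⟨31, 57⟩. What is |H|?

16

|⟨31⟩| = 4 and |⟨57⟩| = 4, so |H| is a multiple of lcm(4, 4) = 4 and divides |G| = 48.
Closing under the operation: H = {1, 8, 12, 14, 18, 21, 27, 31, 34, 38, 44, 47, 51, 53, 57, 64}, so |H| = 16.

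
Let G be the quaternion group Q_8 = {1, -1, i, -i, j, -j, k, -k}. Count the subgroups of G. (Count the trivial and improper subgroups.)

6

|G| = 8, so by Lagrange every subgroup order divides 8. Divisors: 1, 2, 4, 8.
Subgroups by order — order 1: 1; order 2: 1; order 4: 3; order 8: 1.
Total: 1 + 1 + 3 + 1 = 6.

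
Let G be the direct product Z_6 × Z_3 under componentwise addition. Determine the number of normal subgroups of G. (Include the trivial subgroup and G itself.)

12

G is abelian, so every subgroup is normal.
G has 12 subgroups in total, hence 12 normal subgroups.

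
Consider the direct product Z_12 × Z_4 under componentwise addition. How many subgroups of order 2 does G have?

3

|G| = 48 and 2 | 48, so subgroups of order 2 are possible by Lagrange.
The subgroups of order 2 are: {(0,0), (0,2)}; {(0,0), (6,0)}; {(0,0), (6,2)}.
So G has 3 subgroups of order 2.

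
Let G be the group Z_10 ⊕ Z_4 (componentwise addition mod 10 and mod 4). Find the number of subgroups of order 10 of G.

3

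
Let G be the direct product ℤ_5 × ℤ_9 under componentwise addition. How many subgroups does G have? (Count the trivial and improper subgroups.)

6

|G| = 45, so by Lagrange every subgroup order divides 45. Divisors: 1, 3, 5, 9, 15, 45.
Subgroups by order — order 1: 1; order 3: 1; order 5: 1; order 9: 1; order 15: 1; order 45: 1.
Total: 1 + 1 + 1 + 1 + 1 + 1 = 6.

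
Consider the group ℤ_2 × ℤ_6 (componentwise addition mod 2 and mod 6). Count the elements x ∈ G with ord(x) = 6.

An element (a,b) has order lcm(ord(a), ord(b)); count pairs with lcm equal to 6.
Enumerating gives 6 such elements.

6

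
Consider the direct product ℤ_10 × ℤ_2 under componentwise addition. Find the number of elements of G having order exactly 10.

12

An element (a,b) has order lcm(ord(a), ord(b)); count pairs with lcm equal to 10.
Enumerating gives 12 such elements.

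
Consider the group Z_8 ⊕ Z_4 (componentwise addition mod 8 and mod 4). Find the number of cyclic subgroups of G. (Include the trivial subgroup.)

14

Group the elements of G by the cyclic subgroup they generate; each cyclic subgroup of order d accounts for φ(d) elements.
Cyclic subgroups by order — order 1: 1; order 2: 3; order 4: 6; order 8: 4.
Total: 14.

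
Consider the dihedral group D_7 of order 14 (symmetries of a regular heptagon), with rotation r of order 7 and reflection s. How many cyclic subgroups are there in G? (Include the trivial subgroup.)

9

A cyclic subgroup of order d is generated by each of its φ(d) elements of order d, so the cyclic subgroups of order d number (#elements of order d)/φ(d).
Cyclic subgroups by order — order 1: 1; order 2: 7; order 7: 1.
Total: 9.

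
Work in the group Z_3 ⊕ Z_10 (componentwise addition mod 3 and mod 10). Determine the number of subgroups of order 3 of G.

1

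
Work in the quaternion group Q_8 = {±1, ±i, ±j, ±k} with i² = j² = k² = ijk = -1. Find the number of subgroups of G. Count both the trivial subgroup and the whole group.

6

|G| = 8, so by Lagrange every subgroup order divides 8. Divisors: 1, 2, 4, 8.
Subgroups by order — order 1: 1; order 2: 1; order 4: 3; order 8: 1.
Total: 1 + 1 + 3 + 1 = 6.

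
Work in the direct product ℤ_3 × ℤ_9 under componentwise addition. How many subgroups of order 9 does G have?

4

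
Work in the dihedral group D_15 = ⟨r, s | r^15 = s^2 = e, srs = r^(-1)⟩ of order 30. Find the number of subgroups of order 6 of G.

5

|G| = 30 and 6 | 30, so subgroups of order 6 are possible by Lagrange.
The subgroups of order 6 are: {e, r^5, r^10, s, r^5s, r^10s}; {e, r^5, r^10, rs, r^6s, r^11s}; {e, r^5, r^10, r^2s, r^7s, r^12s}; {e, r^5, r^10, r^3s, r^8s, r^13s}; … (5 in all).
So G has 5 subgroups of order 6.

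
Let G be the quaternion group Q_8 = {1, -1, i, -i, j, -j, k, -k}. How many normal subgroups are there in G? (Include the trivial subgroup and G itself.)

6

G has 6 subgroups. Checking conjugation-invariance by order — order 1: 1/1 normal; order 2: 1/1 normal; order 4: 3/3 normal; order 8: 1/1 normal.
Total normal subgroups: 6.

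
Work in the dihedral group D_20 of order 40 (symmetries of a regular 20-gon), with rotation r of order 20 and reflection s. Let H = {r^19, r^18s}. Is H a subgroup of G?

No

The identity e ∉ H, so H is not a subgroup.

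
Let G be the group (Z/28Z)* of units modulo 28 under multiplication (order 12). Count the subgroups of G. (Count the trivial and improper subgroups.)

10

|G| = 12, so by Lagrange every subgroup order divides 12. Divisors: 1, 2, 3, 4, 6, 12.
Subgroups by order — order 1: 1; order 2: 3; order 3: 1; order 4: 1; order 6: 3; order 12: 1.
Total: 1 + 3 + 1 + 1 + 3 + 1 = 10.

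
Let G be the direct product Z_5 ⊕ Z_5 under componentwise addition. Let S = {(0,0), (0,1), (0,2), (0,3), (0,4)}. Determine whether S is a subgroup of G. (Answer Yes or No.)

|S| = 5 divides |G| = 25, consistent with Lagrange.
S contains the identity, every element's inverse is in S, and S is closed under +: it is a subgroup.
In fact S = ⟨(0,1)⟩.

Yes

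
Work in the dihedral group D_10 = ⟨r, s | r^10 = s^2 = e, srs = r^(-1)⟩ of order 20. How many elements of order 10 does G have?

The elements of order 10 are: r, r^3, r^7, r^9.
That's 4.

4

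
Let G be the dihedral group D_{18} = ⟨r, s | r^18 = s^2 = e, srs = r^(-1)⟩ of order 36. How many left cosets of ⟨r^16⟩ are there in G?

|⟨r^16⟩| = 9 and |G| = 36.
By Lagrange, [G : H] = |G|/|H| = 36/9 = 4.

4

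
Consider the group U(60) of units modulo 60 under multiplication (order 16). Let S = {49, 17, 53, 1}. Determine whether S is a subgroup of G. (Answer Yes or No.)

|S| = 4 divides |G| = 16, consistent with Lagrange.
S contains the identity, every element's inverse is in S, and S is closed under ·: it is a subgroup.
In fact S = ⟨53⟩.

Yes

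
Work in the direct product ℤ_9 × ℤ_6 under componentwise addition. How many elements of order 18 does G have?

An element (a,b) has order lcm(ord(a), ord(b)); count pairs with lcm equal to 18.
Enumerating gives 18 such elements.

18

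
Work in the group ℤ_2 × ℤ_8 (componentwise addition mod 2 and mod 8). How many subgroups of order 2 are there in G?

|G| = 16 and 2 | 16, so subgroups of order 2 are possible by Lagrange.
The subgroups of order 2 are: {(0,0), (0,4)}; {(0,0), (1,0)}; {(0,0), (1,4)}.
So G has 3 subgroups of order 2.

3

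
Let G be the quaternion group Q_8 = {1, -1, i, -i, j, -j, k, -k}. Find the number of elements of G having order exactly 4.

6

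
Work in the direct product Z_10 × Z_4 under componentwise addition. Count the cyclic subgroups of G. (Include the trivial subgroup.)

Each element a generates a cyclic subgroup ⟨a⟩; distinct elements may generate the same one (a cyclic group of order d has φ(d) generators).
Cyclic subgroups by order — order 1: 1; order 2: 3; order 4: 2; order 5: 1; order 10: 3; order 20: 2.
Total: 12.

12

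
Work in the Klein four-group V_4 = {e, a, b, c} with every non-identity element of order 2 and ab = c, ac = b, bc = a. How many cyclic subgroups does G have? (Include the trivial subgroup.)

4

Each element a generates a cyclic subgroup ⟨a⟩; distinct elements may generate the same one (a cyclic group of order d has φ(d) generators).
Cyclic subgroups by order — order 1: 1; order 2: 3.
Total: 4.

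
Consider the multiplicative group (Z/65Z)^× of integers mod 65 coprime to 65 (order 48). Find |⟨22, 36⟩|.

24

|⟨22⟩| = 12 and |⟨36⟩| = 6, so |H| is a multiple of lcm(12, 6) = 12 and divides |G| = 48.
Closing under the operation: H = {1, 3, 4, 9, 12, 14, 16, 17, 22, 23, 27, 29, 36, 38, 42, 43, 48, 49, 51, 53, 56, 61, 62, 64}, so |H| = 24.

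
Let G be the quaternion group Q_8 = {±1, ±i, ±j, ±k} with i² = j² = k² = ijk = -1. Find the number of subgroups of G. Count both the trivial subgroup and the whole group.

|G| = 8, so by Lagrange every subgroup order divides 8. Divisors: 1, 2, 4, 8.
Subgroups by order — order 1: 1; order 2: 1; order 4: 3; order 8: 1.
Total: 1 + 1 + 3 + 1 = 6.

6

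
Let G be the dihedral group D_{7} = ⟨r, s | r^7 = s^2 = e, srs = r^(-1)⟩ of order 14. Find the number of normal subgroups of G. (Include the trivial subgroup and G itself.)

3

G has 10 subgroups. Checking conjugation-invariance by order — order 1: 1/1 normal; order 2: 0/7 normal; order 7: 1/1 normal; order 14: 1/1 normal.
Total normal subgroups: 3.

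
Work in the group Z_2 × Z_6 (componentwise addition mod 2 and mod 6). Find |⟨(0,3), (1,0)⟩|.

4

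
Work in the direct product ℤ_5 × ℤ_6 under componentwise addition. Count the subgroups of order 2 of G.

1

|G| = 30 and 2 | 30, so subgroups of order 2 are possible by Lagrange.
The subgroups of order 2 are: {(0,0), (0,3)}.
So G has 1 subgroup of order 2.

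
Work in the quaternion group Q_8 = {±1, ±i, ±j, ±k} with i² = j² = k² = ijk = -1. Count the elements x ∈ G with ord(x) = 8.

No element of G has order 8 (even though 8 | 8).

0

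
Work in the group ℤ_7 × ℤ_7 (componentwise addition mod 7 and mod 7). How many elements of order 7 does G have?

48

An element (a,b) has order lcm(ord(a), ord(b)); count pairs with lcm equal to 7.
Enumerating gives 48 such elements.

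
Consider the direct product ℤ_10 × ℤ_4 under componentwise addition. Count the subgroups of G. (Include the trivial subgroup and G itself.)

|G| = 40, so by Lagrange every subgroup order divides 40. Divisors: 1, 2, 4, 5, 8, 10, 20, 40.
Subgroups by order — order 1: 1; order 2: 3; order 4: 3; order 5: 1; order 8: 1; order 10: 3; order 20: 3; order 40: 1.
Total: 1 + 3 + 3 + 1 + 1 + 3 + 3 + 1 = 16.

16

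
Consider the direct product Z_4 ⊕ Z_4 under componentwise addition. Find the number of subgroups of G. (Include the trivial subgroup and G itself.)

15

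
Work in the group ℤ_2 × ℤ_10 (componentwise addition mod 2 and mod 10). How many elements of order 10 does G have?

12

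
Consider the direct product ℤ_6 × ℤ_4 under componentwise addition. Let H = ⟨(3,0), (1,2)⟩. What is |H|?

12

|⟨(3,0)⟩| = 2 and |⟨(1,2)⟩| = 6, so |H| is a multiple of lcm(2, 6) = 6 and divides |G| = 24.
Closing under the operation: H = {(0,0), (0,2), (1,0), (1,2), (2,0), (2,2), (3,0), (3,2), (4,0), (4,2), (5,0), (5,2)}, so |H| = 12.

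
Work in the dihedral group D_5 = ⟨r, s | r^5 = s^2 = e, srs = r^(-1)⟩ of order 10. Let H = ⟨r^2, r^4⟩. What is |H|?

|⟨r^2⟩| = 5 and |⟨r^4⟩| = 5, so |H| is a multiple of lcm(5, 5) = 5 and divides |G| = 10.
Closing under the operation: H = {e, r, r^2, r^3, r^4}, so |H| = 5.

5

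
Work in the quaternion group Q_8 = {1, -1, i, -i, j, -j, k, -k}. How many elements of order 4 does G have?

6

The elements of order 4 are: i, -i, j, -j, k, -k.
That's 6.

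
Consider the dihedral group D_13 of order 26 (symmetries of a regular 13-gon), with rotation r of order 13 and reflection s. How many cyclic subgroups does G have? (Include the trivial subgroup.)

Each element a generates a cyclic subgroup ⟨a⟩; distinct elements may generate the same one (a cyclic group of order d has φ(d) generators).
Cyclic subgroups by order — order 1: 1; order 2: 13; order 13: 1.
Total: 15.

15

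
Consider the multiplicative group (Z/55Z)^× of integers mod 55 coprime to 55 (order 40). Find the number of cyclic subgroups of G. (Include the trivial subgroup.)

12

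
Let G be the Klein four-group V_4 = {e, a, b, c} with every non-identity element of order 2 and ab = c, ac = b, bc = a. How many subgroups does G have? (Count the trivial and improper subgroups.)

5

|G| = 4, so by Lagrange every subgroup order divides 4. Divisors: 1, 2, 4.
Subgroups by order — order 1: 1; order 2: 3; order 4: 1.
Total: 1 + 3 + 1 = 5.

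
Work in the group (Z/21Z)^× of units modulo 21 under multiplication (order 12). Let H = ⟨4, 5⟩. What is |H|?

|⟨4⟩| = 3 and |⟨5⟩| = 6, so |H| is a multiple of lcm(3, 6) = 6 and divides |G| = 12.
Closing under the operation: H = {1, 4, 5, 16, 17, 20}, so |H| = 6.

6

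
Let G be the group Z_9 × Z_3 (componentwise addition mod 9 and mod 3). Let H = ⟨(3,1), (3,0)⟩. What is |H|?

|⟨(3,1)⟩| = 3 and |⟨(3,0)⟩| = 3, so |H| is a multiple of lcm(3, 3) = 3 and divides |G| = 27.
Closing under the operation: H = {(0,0), (0,1), (0,2), (3,0), (3,1), (3,2), (6,0), (6,1), (6,2)}, so |H| = 9.

9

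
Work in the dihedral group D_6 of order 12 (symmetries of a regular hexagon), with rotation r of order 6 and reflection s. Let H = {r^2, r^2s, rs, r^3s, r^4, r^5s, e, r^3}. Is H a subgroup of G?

|H| = 8 does not divide |G| = 12, so by Lagrange H is not a subgroup.

No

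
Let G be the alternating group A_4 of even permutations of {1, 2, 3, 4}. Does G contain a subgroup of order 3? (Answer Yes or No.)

Yes

3 | 12. A subgroup of order 3 is {e, (1 2 3), (1 3 2)}.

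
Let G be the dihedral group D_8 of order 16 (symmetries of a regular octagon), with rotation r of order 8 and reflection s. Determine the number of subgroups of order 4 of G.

5

|G| = 16 and 4 | 16, so subgroups of order 4 are possible by Lagrange.
The subgroups of order 4 are: {e, r^2, r^4, r^6}; {e, r^4, r^2s, r^6s}; {e, r^4, r^3s, r^7s}; {e, r^4, s, r^4s}; … (5 in all).
So G has 5 subgroups of order 4.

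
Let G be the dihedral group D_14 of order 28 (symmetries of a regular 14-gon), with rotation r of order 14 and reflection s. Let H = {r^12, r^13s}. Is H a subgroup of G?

No

The identity e ∉ H, so H is not a subgroup.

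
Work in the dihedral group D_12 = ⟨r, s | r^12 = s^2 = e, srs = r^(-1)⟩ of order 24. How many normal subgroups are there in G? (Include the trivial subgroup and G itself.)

9

G has 34 subgroups. Checking conjugation-invariance by order — order 1: 1/1 normal; order 2: 1/13 normal; order 3: 1/1 normal; order 4: 1/7 normal; order 6: 1/5 normal; order 8: 0/3 normal; order 12: 3/3 normal; order 24: 1/1 normal.
Total normal subgroups: 9.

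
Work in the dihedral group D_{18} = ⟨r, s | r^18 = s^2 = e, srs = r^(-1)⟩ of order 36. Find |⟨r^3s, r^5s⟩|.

18

|⟨r^3s⟩| = 2 and |⟨r^5s⟩| = 2, so |H| is a multiple of lcm(2, 2) = 2 and divides |G| = 36.
Closing under the operation: H = {e, r^2, r^4, r^6, r^8, r^10, r^12, r^14, r^16, rs, r^3s, r^5s, r^7s, r^9s, r^11s, r^13s, r^15s, r^17s}, so |H| = 18.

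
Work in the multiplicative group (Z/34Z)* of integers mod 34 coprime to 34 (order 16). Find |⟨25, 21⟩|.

|⟨25⟩| = 8 and |⟨21⟩| = 4, so |H| is a multiple of lcm(8, 4) = 8 and divides |G| = 16.
Closing under the operation: H = {1, 9, 13, 15, 19, 21, 25, 33}, so |H| = 8.

8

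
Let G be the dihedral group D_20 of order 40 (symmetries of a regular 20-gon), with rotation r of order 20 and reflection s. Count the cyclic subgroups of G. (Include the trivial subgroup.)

26

Group the elements of G by the cyclic subgroup they generate; each cyclic subgroup of order d accounts for φ(d) elements.
Cyclic subgroups by order — order 1: 1; order 2: 21; order 4: 1; order 5: 1; order 10: 1; order 20: 1.
Total: 26.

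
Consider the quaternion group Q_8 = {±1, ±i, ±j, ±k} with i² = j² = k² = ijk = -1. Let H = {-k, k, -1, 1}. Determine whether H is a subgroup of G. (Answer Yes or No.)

Yes

|H| = 4 divides |G| = 8, consistent with Lagrange.
H contains the identity, every element's inverse is in H, and H is closed under ·: it is a subgroup.
In fact H = ⟨-k⟩.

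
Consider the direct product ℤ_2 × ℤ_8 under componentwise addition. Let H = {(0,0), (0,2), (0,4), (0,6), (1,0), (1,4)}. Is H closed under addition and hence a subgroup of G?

No

|H| = 6 does not divide |G| = 16, so by Lagrange H is not a subgroup.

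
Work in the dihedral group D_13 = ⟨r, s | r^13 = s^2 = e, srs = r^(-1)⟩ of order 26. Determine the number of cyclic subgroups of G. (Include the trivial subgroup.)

Each element a generates a cyclic subgroup ⟨a⟩; distinct elements may generate the same one (a cyclic group of order d has φ(d) generators).
Cyclic subgroups by order — order 1: 1; order 2: 13; order 13: 1.
Total: 15.

15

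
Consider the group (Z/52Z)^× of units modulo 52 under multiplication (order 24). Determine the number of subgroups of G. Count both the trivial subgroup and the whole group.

16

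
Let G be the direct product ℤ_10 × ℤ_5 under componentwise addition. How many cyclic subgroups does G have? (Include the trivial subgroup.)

14

Group the elements of G by the cyclic subgroup they generate; each cyclic subgroup of order d accounts for φ(d) elements.
Cyclic subgroups by order — order 1: 1; order 2: 1; order 5: 6; order 10: 6.
Total: 14.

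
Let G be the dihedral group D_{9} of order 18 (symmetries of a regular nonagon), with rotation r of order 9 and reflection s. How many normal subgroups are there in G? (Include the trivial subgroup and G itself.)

4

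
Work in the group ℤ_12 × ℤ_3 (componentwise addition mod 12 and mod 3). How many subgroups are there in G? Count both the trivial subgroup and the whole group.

18

|G| = 36, so by Lagrange every subgroup order divides 36. Divisors: 1, 2, 3, 4, 6, 9, 12, 18, 36.
Subgroups by order — order 1: 1; order 2: 1; order 3: 4; order 4: 1; order 6: 4; order 9: 1; order 12: 4; order 18: 1; order 36: 1.
Total: 1 + 1 + 4 + 1 + 4 + 1 + 4 + 1 + 1 = 18.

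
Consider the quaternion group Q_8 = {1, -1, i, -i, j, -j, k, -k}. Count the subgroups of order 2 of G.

1

|G| = 8 and 2 | 8, so subgroups of order 2 are possible by Lagrange.
The subgroups of order 2 are: {1, -1}.
So G has 1 subgroup of order 2.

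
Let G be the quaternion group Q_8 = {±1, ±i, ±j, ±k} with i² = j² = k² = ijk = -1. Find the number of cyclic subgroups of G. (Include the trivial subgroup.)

Group the elements of G by the cyclic subgroup they generate; each cyclic subgroup of order d accounts for φ(d) elements.
Cyclic subgroups by order — order 1: 1; order 2: 1; order 4: 3.
Total: 5.

5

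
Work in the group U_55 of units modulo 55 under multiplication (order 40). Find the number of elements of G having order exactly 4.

The elements of order 4 are: 12, 23, 32, 43.
That's 4.

4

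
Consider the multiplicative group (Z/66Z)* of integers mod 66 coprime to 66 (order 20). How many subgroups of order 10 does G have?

3

|G| = 20 and 10 | 20, so subgroups of order 10 are possible by Lagrange.
The subgroups of order 10 are: {1, 7, 13, 19, 25, 31, 37, 43, 49, 61}; {1, 17, 25, 29, 31, 35, 37, 41, 49, 65}; {1, 5, 23, 25, 31, 37, 47, 49, 53, 59}.
So G has 3 subgroups of order 10.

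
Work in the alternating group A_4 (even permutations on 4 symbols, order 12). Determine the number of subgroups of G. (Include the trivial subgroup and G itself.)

10

|G| = 12, so by Lagrange every subgroup order divides 12. Divisors: 1, 2, 3, 4, 6, 12.
Subgroups by order — order 1: 1; order 2: 3; order 3: 4; order 4: 1; order 6: 0; order 12: 1.
Total: 1 + 3 + 4 + 1 + 0 + 1 = 10.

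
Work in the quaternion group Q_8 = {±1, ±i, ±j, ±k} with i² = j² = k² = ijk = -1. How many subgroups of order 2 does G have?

1

|G| = 8 and 2 | 8, so subgroups of order 2 are possible by Lagrange.
The subgroups of order 2 are: {1, -1}.
So G has 1 subgroup of order 2.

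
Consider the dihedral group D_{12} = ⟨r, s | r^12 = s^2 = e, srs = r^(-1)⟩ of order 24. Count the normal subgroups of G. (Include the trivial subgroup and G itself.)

G has 34 subgroups. Checking conjugation-invariance by order — order 1: 1/1 normal; order 2: 1/13 normal; order 3: 1/1 normal; order 4: 1/7 normal; order 6: 1/5 normal; order 8: 0/3 normal; order 12: 3/3 normal; order 24: 1/1 normal.
Total normal subgroups: 9.

9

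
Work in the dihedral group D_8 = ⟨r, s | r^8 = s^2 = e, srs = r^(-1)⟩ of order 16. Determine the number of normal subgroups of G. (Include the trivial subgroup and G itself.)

7

G has 19 subgroups. Checking conjugation-invariance by order — order 1: 1/1 normal; order 2: 1/9 normal; order 4: 1/5 normal; order 8: 3/3 normal; order 16: 1/1 normal.
Total normal subgroups: 7.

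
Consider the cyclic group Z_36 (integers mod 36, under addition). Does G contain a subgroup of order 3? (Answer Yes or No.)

Yes

3 | 36. A subgroup of order 3 is {0, 12, 24}.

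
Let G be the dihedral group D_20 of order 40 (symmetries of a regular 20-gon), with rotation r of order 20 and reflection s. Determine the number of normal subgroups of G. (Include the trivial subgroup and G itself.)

G has 48 subgroups. Checking conjugation-invariance by order — order 1: 1/1 normal; order 2: 1/21 normal; order 4: 1/11 normal; order 5: 1/1 normal; order 8: 0/5 normal; order 10: 1/5 normal; order 20: 3/3 normal; order 40: 1/1 normal.
Total normal subgroups: 9.

9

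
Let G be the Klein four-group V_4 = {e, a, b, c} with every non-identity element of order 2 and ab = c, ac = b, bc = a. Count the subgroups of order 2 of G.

|G| = 4 and 2 | 4, so subgroups of order 2 are possible by Lagrange.
The subgroups of order 2 are: {e, a}; {e, b}; {e, c}.
So G has 3 subgroups of order 2.

3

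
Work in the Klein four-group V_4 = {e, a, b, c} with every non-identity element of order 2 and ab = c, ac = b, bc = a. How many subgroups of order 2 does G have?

3

|G| = 4 and 2 | 4, so subgroups of order 2 are possible by Lagrange.
The subgroups of order 2 are: {e, a}; {e, b}; {e, c}.
So G has 3 subgroups of order 2.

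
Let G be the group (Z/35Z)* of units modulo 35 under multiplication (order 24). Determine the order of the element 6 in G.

2

Compute successive powers of 6 mod 35: 6, 1; 6^2 ≡ 1 (mod 35).
So |⟨6⟩| = 2.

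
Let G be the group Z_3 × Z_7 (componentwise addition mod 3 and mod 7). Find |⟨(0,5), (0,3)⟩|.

7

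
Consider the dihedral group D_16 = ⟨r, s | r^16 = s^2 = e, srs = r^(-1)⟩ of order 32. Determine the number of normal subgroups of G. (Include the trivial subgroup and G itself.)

8

G has 36 subgroups. Checking conjugation-invariance by order — order 1: 1/1 normal; order 2: 1/17 normal; order 4: 1/9 normal; order 8: 1/5 normal; order 16: 3/3 normal; order 32: 1/1 normal.
Total normal subgroups: 8.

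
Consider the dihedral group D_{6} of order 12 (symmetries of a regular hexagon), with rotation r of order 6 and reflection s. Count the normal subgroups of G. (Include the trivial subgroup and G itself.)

G has 16 subgroups. Checking conjugation-invariance by order — order 1: 1/1 normal; order 2: 1/7 normal; order 3: 1/1 normal; order 4: 0/3 normal; order 6: 3/3 normal; order 12: 1/1 normal.
Total normal subgroups: 7.

7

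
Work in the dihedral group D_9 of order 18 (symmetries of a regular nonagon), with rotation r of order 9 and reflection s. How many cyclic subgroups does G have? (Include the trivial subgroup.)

Group the elements of G by the cyclic subgroup they generate; each cyclic subgroup of order d accounts for φ(d) elements.
Cyclic subgroups by order — order 1: 1; order 2: 9; order 3: 1; order 9: 1.
Total: 12.

12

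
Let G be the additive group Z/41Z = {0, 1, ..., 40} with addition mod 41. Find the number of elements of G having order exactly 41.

40

In a cyclic group of order 41, the number of elements of order d (for d | 41) is φ(d).
φ(41) = 40.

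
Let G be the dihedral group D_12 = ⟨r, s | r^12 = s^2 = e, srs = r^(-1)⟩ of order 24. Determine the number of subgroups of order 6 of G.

|G| = 24 and 6 | 24, so subgroups of order 6 are possible by Lagrange.
The subgroups of order 6 are: {e, r^2, r^4, r^6, r^8, r^10}; {e, r^4, r^8, r^2s, r^6s, r^10s}; {e, r^4, r^8, r^3s, r^7s, r^11s}; {e, r^4, r^8, s, r^4s, r^8s}; … (5 in all).
So G has 5 subgroups of order 6.

5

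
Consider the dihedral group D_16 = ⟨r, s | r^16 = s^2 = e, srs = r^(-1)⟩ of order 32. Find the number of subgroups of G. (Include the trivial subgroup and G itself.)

|G| = 32, so by Lagrange every subgroup order divides 32. Divisors: 1, 2, 4, 8, 16, 32.
Subgroups by order — order 1: 1; order 2: 17; order 4: 9; order 8: 5; order 16: 3; order 32: 1.
Total: 1 + 17 + 9 + 5 + 3 + 1 = 36.

36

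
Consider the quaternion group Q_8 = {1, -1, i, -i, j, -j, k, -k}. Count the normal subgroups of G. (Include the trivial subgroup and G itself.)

G has 6 subgroups. Checking conjugation-invariance by order — order 1: 1/1 normal; order 2: 1/1 normal; order 4: 3/3 normal; order 8: 1/1 normal.
Total normal subgroups: 6.

6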